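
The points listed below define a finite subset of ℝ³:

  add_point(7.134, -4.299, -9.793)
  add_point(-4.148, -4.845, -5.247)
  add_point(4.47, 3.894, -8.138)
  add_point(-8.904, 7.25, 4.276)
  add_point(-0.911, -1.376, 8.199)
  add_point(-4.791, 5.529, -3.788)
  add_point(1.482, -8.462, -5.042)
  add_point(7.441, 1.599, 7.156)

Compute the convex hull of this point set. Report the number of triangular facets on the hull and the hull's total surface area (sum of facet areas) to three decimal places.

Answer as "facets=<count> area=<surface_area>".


Hull vertices (8/8): indices [0, 1, 2, 3, 4, 5, 6, 7].

Facet areas (half cross-product norm):
  f1: (p0, p6, p7) → 71.0706
  f2: (p2, p7, p3) → 127.5595
  f3: (p2, p0, p7) → 69.0732
  f4: (p4, p7, p3) → 52.1504
  f5: (p4, p6, p7) → 67.5807
  f6: (p5, p2, p3) → 28.9066
  f7: (p1, p2, p0) → 50.7773
  f8: (p1, p5, p2) → 52.3710
  f9: (p1, p0, p6) → 27.2536
  f10: (p1, p5, p3) → 45.5866
  f11: (p1, p4, p3) → 84.9616
  f12: (p1, p4, p6) → 47.5432
Σ area = 724.834

Euler: V−E+F = 8−18+12 = 2.

facets=12 area=724.834


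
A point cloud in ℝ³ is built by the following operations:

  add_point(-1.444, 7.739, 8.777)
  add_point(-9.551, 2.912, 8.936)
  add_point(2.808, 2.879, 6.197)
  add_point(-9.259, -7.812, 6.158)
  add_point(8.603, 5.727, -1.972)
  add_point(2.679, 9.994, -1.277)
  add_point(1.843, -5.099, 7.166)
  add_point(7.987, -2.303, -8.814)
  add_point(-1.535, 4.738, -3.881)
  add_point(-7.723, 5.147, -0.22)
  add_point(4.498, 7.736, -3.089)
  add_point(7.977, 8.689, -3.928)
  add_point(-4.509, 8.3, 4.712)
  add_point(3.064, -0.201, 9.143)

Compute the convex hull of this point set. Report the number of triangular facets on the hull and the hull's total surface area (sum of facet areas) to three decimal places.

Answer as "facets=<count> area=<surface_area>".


Hull vertices (12/14): indices [0, 1, 3, 4, 5, 6, 7, 8, 9, 11, 12, 13].

Triangle areas on the boundary:
  f1: (p13, p3, p1) → 69.6543
  f2: (p9, p3, p1) → 53.1860
  f3: (p0, p13, p1) → 43.1050
  f4: (p0, p13, p4) → 61.4964
  f5: (p6, p13, p3) → 27.5547
  f6: (p7, p9, p3) → 140.5799
  f7: (p7, p6, p3) → 94.9323
  f8: (p7, p13, p4) → 71.6245
  f9: (p7, p6, p13) → 46.7335
  f10: (p12, p5, p9) → 31.7431
  f11: (p12, p5, p0) → 24.2948
  f12: (p12, p9, p1) → 27.7094
  f13: (p12, p0, p1) → 21.6452
  f14: (p8, p7, p9) → 23.2240
  f15: (p8, p5, p9) → 24.9907
  f16: (p11, p8, p7) → 58.0797
  f17: (p11, p8, p5) → 21.4842
  f18: (p11, p7, p4) → 18.3742
  f19: (p11, p0, p4) → 26.4006
  f20: (p11, p5, p0) → 24.7857
Σ area = 911.598

Euler characteristic 12−30+20 = 2 ✓

facets=20 area=911.598


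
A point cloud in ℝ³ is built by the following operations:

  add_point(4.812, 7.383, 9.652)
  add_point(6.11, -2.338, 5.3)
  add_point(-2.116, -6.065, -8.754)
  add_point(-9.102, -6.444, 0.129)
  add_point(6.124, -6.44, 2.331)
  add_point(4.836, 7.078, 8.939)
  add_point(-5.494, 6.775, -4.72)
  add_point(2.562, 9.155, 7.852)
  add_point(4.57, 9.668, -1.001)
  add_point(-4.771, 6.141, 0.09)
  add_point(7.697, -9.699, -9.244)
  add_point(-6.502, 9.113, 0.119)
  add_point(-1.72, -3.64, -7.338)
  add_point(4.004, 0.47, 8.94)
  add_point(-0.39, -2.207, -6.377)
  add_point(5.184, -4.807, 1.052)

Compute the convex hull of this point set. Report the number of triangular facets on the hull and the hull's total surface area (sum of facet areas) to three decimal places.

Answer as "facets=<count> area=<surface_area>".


Extreme-point indices: [0, 1, 2, 3, 4, 6, 7, 8, 10, 11, 13] — 11 of 16 on the boundary.

Area of each hull facet:
  f1: (p0, p8, p10) → 113.9583
  f2: (p6, p8, p10) → 114.9629
  f3: (p4, p10, p3) → 93.2839
  f4: (p2, p10, p3) → 47.2086
  f5: (p2, p6, p3) → 73.5545
  f6: (p2, p6, p10) → 60.0869
  f7: (p13, p0, p3) → 50.9095
  f8: (p13, p4, p3) → 74.8155
  f9: (p1, p0, p10) → 55.0786
  f10: (p1, p4, p10) → 19.3039
  f11: (p1, p13, p0) → 14.4867
  f12: (p1, p13, p4) → 6.2430
  f13: (p11, p6, p8) → 29.4888
  f14: (p11, p6, p3) → 39.6932
  f15: (p7, p0, p8) → 14.0892
  f16: (p7, p11, p8) → 47.9892
  f17: (p7, p0, p3) → 34.8825
  f18: (p7, p11, p3) → 93.1843
Σ area = 983.219

Euler: V−E+F = 11−27+18 = 2.

facets=18 area=983.219


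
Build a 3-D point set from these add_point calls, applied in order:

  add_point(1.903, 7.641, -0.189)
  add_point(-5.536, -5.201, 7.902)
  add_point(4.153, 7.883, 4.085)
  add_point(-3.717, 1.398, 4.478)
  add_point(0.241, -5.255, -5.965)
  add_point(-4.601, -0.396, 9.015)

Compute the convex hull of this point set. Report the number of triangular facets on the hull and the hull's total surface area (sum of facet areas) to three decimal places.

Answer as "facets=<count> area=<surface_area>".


6 of the 6 inputs are extreme points: [0, 1, 2, 3, 4, 5].

Area of each hull facet:
  f1: (p4, p2, p1) → 113.3570
  f2: (p5, p2, p1) → 24.8326
  f3: (p0, p4, p2) → 30.5748
  f4: (p0, p5, p2) → 31.4778
  f5: (p3, p4, p1) → 49.7446
  f6: (p3, p5, p1) → 12.2496
  f7: (p3, p0, p4) → 60.6980
  f8: (p3, p0, p5) → 14.7959
Σ area = 337.730

Euler characteristic 6−12+8 = 2 ✓

facets=8 area=337.730


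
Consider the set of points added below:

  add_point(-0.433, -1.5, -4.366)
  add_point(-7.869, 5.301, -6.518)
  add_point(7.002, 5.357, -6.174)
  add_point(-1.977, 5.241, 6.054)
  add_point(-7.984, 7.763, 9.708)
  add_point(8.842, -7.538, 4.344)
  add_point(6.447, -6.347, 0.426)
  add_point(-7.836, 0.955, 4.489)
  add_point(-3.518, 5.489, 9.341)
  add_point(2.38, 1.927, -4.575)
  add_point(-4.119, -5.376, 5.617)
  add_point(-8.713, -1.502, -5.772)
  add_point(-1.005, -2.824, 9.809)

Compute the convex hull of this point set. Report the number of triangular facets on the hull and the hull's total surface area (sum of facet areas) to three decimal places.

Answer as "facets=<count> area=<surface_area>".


Hull vertices (11/13): indices [0, 1, 2, 4, 5, 6, 7, 8, 10, 11, 12].

Triangle areas on the boundary:
  f1: (p1, p4, p11) → 56.5402
  f2: (p2, p1, p11) → 50.8934
  f3: (p2, p1, p4) → 122.0494
  f4: (p6, p2, p5) → 25.4472
  f5: (p6, p10, p11) → 75.9780
  f6: (p6, p10, p5) → 27.8507
  f7: (p8, p2, p5) → 139.9073
  f8: (p8, p2, p4) → 38.9446
  f9: (p7, p4, p11) → 28.8537
  f10: (p7, p10, p11) → 39.3183
  f11: (p7, p10, p4) → 25.6653
  f12: (p0, p2, p11) → 31.4691
  f13: (p0, p6, p11) → 25.2914
  f14: (p0, p6, p2) → 49.5368
  f15: (p12, p10, p4) → 36.7717
  f16: (p12, p8, p4) → 15.9113
  f17: (p12, p10, p5) → 35.4156
  f18: (p12, p8, p5) → 43.3224
Σ area = 869.166

Euler characteristic 11−27+18 = 2 ✓

facets=18 area=869.166


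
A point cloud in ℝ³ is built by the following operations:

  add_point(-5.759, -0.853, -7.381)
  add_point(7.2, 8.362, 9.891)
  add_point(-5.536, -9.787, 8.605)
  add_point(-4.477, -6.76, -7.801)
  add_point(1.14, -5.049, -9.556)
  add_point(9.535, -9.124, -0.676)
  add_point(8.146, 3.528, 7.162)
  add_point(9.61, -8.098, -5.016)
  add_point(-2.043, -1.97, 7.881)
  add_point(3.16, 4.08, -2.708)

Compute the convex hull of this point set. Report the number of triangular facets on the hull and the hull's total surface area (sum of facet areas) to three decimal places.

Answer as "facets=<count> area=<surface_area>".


Hull vertices (10/10): indices [0, 1, 2, 3, 4, 5, 6, 7, 8, 9].

Area of each hull facet:
  f1: (p3, p2, p0) → 50.4138
  f2: (p9, p1, p0) → 52.0818
  f3: (p9, p1, p7) → 93.1573
  f4: (p8, p1, p0) → 107.0047
  f5: (p8, p2, p0) → 67.5697
  f6: (p8, p2, p1) → 22.5482
  f7: (p5, p3, p7) → 31.5591
  f8: (p5, p3, p2) → 121.1252
  f9: (p4, p9, p0) → 44.3040
  f10: (p4, p9, p7) → 57.5286
  f11: (p4, p3, p0) → 18.5348
  f12: (p4, p3, p7) → 25.6660
  f13: (p6, p2, p1) → 48.3972
  f14: (p6, p5, p2) → 125.3199
  f15: (p6, p1, p7) → 14.2183
  f16: (p6, p5, p7) → 31.6153
Σ area = 911.044

Euler: V−E+F = 10−24+16 = 2.

facets=16 area=911.044


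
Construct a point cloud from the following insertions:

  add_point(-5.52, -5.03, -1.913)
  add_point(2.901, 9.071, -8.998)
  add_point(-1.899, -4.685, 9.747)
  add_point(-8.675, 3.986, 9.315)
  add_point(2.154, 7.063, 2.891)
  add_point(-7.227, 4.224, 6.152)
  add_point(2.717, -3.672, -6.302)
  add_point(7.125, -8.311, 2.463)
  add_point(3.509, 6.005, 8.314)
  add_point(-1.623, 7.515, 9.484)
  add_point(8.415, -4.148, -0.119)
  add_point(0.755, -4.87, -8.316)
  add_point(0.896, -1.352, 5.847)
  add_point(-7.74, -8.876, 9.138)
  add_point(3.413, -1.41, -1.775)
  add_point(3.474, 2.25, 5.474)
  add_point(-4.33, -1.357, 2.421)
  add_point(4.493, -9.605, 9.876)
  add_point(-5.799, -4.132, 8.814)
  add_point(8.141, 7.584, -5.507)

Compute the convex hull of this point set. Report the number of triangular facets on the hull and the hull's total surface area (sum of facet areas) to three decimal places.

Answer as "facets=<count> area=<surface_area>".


facets=22 area=1132.434

Hull vertices (13/20): indices [0, 1, 2, 3, 5, 7, 8, 9, 10, 11, 13, 17, 19].

Triangle areas on the boundary:
  f1: (p8, p17, p10) → 81.3095
  f2: (p5, p1, p3) → 8.0728
  f3: (p5, p0, p3) → 17.3410
  f4: (p5, p0, p1) → 106.8460
  f5: (p13, p0, p3) → 73.3648
  f6: (p11, p0, p1) → 62.5118
  f7: (p11, p13, p0) → 32.1218
  f8: (p9, p1, p3) → 73.3151
  f9: (p9, p8, p17) → 40.8998
  f10: (p19, p8, p10) → 82.8129
  f11: (p19, p11, p10) → 70.0825
  f12: (p19, p11, p1) → 45.2940
  f13: (p19, p9, p1) → 57.8688
  f14: (p19, p9, p8) → 35.4808
  f15: (p2, p13, p3) → 39.6896
  f16: (p2, p13, p17) → 27.8638
  f17: (p2, p9, p3) → 42.5671
  f18: (p2, p9, p17) → 39.6797
  f19: (p7, p17, p10) → 14.5879
  f20: (p7, p11, p10) → 28.1725
  f21: (p7, p13, p17) → 47.2078
  f22: (p7, p11, p13) → 105.3444
Σ area = 1132.434

Euler: V−E+F = 13−33+22 = 2.


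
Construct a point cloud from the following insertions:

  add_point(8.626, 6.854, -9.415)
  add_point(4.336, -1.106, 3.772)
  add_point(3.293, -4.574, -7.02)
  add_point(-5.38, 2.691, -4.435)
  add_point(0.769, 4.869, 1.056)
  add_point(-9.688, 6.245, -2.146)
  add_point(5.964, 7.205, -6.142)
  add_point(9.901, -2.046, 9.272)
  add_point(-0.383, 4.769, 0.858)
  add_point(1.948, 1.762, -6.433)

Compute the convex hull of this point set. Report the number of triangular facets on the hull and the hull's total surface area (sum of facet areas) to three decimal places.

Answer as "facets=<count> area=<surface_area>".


facets=12 area=593.630

Extreme-point indices: [0, 1, 2, 3, 4, 5, 6, 7] — 8 of 10 on the boundary.

Per-facet area ½‖(b−a)×(c−a)‖:
  f1: (p2, p0, p7) → 113.3070
  f2: (p4, p7, p5) → 41.5295
  f3: (p1, p7, p5) → 31.3766
  f4: (p1, p2, p5) → 92.4888
  f5: (p1, p2, p7) → 32.4644
  f6: (p3, p0, p5) → 36.8738
  f7: (p3, p2, p5) → 5.7356
  f8: (p3, p2, p0) → 72.8997
  f9: (p6, p0, p7) → 34.3552
  f10: (p6, p4, p7) → 63.1805
  f11: (p6, p0, p5) → 20.8154
  f12: (p6, p4, p5) → 48.6036
Σ area = 593.630

Euler characteristic 8−18+12 = 2 ✓


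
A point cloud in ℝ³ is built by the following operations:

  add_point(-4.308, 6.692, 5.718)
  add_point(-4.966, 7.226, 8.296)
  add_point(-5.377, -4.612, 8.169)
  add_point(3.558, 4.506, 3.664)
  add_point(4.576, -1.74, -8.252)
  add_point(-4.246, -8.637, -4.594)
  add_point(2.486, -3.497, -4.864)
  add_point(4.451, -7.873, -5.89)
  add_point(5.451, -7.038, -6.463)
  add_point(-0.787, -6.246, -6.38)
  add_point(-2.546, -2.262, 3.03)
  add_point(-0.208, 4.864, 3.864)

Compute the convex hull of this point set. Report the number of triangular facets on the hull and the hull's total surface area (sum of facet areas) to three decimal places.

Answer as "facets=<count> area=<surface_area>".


facets=14 area=558.922

9 of the 12 inputs are extreme points: [0, 1, 2, 3, 4, 5, 7, 8, 9].

Facet areas (half cross-product norm):
  f1: (p5, p1, p2) → 75.7114
  f2: (p3, p8, p2) → 102.5300
  f3: (p3, p1, p2) → 57.8511
  f4: (p3, p4, p8) → 37.6539
  f5: (p7, p8, p2) → 9.8450
  f6: (p7, p5, p2) → 58.1127
  f7: (p0, p5, p1) → 18.0399
  f8: (p0, p3, p1) → 9.8293
  f9: (p0, p3, p4) → 51.8961
  f10: (p9, p0, p5) → 41.2283
  f11: (p9, p0, p4) → 64.9320
  f12: (p9, p4, p8) → 17.1502
  f13: (p9, p7, p8) → 3.4811
  f14: (p9, p7, p5) → 10.6607
Σ area = 558.922

Euler: V−E+F = 9−21+14 = 2.


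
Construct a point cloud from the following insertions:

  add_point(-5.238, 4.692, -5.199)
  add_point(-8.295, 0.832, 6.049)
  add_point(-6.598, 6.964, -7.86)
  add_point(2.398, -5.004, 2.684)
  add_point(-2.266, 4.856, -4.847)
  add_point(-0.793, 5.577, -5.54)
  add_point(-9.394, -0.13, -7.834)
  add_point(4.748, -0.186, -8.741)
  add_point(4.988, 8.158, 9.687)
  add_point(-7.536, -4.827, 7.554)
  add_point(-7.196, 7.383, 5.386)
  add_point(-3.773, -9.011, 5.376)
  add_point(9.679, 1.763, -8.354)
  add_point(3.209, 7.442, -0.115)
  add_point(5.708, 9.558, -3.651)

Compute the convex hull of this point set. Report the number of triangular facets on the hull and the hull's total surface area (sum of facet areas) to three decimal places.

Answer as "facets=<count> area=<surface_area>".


11 of the 15 inputs are extreme points: [1, 2, 3, 6, 7, 8, 9, 10, 11, 12, 14].

Per-facet area ½‖(b−a)×(c−a)‖:
  f1: (p7, p11, p6) → 114.6773
  f2: (p7, p11, p12) → 41.8221
  f3: (p2, p7, p6) → 50.3546
  f4: (p2, p7, p12) → 29.0203
  f5: (p3, p11, p12) → 28.2344
  f6: (p3, p8, p12) → 111.3403
  f7: (p3, p8, p11) → 53.7800
  f8: (p9, p8, p11) → 54.4868
  f9: (p9, p11, p6) → 48.7422
  f10: (p9, p1, p6) → 40.4014
  f11: (p14, p8, p12) → 60.8380
  f12: (p14, p2, p12) → 65.7120
  f13: (p10, p1, p6) → 46.5864
  f14: (p10, p2, p6) → 50.5759
  f15: (p10, p9, p8) → 80.2612
  f16: (p10, p9, p1) → 6.4653
  f17: (p10, p14, p8) → 83.6144
  f18: (p10, p14, p2) → 84.4173
Σ area = 1051.330

Euler: V−E+F = 11−27+18 = 2.

facets=18 area=1051.330


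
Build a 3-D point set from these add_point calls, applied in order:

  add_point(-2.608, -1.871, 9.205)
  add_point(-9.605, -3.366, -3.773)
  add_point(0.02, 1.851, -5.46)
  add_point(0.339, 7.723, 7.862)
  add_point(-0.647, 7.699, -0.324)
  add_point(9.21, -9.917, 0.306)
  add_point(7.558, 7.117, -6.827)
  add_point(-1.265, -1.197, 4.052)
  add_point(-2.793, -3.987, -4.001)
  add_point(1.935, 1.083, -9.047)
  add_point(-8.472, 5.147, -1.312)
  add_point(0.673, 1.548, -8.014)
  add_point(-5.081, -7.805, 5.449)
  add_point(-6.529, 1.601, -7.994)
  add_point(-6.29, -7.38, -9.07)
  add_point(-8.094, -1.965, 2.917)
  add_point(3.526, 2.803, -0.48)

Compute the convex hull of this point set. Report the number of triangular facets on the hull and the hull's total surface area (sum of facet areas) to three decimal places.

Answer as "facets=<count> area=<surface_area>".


Points on the hull: [0, 1, 3, 4, 5, 6, 9, 10, 12, 13, 14, 15] (12 of 17).

Area of each hull facet:
  f1: (p0, p3, p5) → 83.8942
  f2: (p6, p3, p5) → 146.1195
  f3: (p12, p0, p5) → 57.0595
  f4: (p14, p12, p1) → 40.7732
  f5: (p14, p12, p5) → 108.1238
  f6: (p9, p6, p5) → 69.0087
  f7: (p9, p14, p5) → 93.9614
  f8: (p4, p6, p3) → 36.8631
  f9: (p4, p10, p3) → 33.2419
  f10: (p4, p10, p6) → 33.1160
  f11: (p15, p12, p0) → 24.6793
  f12: (p15, p0, p3) → 42.0311
  f13: (p15, p10, p3) → 52.4142
  f14: (p15, p12, p1) → 23.7334
  f15: (p15, p10, p1) → 27.4078
  f16: (p13, p9, p14) → 38.4614
  f17: (p13, p14, p1) → 26.0111
  f18: (p13, p10, p1) → 26.8995
  f19: (p13, p10, p6) → 59.2532
  f20: (p13, p9, p6) → 29.7995
Σ area = 1052.852

Euler characteristic 12−30+20 = 2 ✓

facets=20 area=1052.852


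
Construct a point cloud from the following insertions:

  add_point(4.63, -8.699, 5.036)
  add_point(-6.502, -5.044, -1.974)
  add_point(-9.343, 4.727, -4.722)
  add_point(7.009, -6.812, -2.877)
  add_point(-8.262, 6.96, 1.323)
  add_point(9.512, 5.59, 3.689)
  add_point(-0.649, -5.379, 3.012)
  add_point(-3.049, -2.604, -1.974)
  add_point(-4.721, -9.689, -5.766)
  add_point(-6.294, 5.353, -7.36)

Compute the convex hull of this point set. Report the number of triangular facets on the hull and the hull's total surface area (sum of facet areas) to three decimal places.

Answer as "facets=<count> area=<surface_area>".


Extreme-point indices: [0, 1, 2, 3, 4, 5, 6, 8, 9] — 9 of 10 on the boundary.

Per-facet area ½‖(b−a)×(c−a)‖:
  f1: (p4, p0, p5) → 132.5004
  f2: (p9, p8, p2) → 30.7094
  f3: (p9, p4, p2) → 12.0847
  f4: (p9, p4, p5) → 80.9207
  f5: (p1, p0, p8) → 42.3959
  f6: (p1, p8, p2) → 26.1954
  f7: (p1, p4, p2) → 34.4197
  f8: (p3, p9, p5) → 124.8422
  f9: (p3, p9, p8) → 93.8854
  f10: (p3, p0, p5) → 59.3410
  f11: (p3, p0, p8) → 52.3655
  f12: (p6, p4, p0) → 22.3955
  f13: (p6, p1, p0) → 13.9063
  f14: (p6, p1, p4) → 48.3675
Σ area = 774.330

Check V−E+F: 9 − 21 + 14 = 2.

facets=14 area=774.330


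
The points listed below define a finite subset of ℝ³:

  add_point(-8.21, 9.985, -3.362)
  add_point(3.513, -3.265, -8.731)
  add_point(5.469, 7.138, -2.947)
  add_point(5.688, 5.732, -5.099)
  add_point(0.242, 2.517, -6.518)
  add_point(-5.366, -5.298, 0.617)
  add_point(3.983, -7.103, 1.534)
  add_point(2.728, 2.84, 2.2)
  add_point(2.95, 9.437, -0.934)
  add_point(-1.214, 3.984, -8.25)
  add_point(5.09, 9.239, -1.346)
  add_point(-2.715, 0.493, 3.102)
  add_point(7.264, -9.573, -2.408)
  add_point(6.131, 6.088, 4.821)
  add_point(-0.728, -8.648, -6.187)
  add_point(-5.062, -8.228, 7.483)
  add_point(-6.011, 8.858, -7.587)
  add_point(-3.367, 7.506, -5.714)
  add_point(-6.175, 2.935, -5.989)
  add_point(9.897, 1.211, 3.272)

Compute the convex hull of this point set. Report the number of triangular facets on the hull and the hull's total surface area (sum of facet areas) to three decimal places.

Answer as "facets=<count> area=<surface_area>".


14 of the 20 inputs are extreme points: [0, 1, 3, 5, 8, 9, 10, 12, 13, 14, 15, 16, 18, 19].

Per-facet area ½‖(b−a)×(c−a)‖:
  f1: (p12, p15, p19) → 97.0246
  f2: (p13, p15, p0) → 150.1699
  f3: (p13, p15, p19) → 57.1453
  f4: (p14, p12, p15) → 63.2170
  f5: (p14, p12, p1) → 31.0212
  f6: (p10, p13, p19) → 21.7084
  f7: (p5, p15, p0) → 47.5638
  f8: (p5, p14, p15) → 28.0699
  f9: (p18, p5, p0) → 35.4111
  f10: (p18, p5, p14) → 46.5612
  f11: (p16, p10, p0) → 31.1572
  f12: (p16, p18, p0) → 15.0172
  f13: (p16, p14, p1) → 55.4253
  f14: (p16, p18, p14) → 20.1845
  f15: (p8, p13, p0) → 33.4922
  f16: (p8, p10, p0) → 4.9369
  f17: (p8, p10, p13) → 7.6609
  f18: (p3, p10, p19) → 26.0963
  f19: (p3, p12, p19) → 64.6741
  f20: (p3, p12, p1) → 46.4247
  f21: (p3, p16, p10) → 31.6724
  f22: (p9, p16, p1) → 6.0090
  f23: (p9, p3, p1) → 32.4583
  f24: (p9, p3, p16) → 24.2668
Σ area = 977.368

Check V−E+F: 14 − 36 + 24 = 2.

facets=24 area=977.368


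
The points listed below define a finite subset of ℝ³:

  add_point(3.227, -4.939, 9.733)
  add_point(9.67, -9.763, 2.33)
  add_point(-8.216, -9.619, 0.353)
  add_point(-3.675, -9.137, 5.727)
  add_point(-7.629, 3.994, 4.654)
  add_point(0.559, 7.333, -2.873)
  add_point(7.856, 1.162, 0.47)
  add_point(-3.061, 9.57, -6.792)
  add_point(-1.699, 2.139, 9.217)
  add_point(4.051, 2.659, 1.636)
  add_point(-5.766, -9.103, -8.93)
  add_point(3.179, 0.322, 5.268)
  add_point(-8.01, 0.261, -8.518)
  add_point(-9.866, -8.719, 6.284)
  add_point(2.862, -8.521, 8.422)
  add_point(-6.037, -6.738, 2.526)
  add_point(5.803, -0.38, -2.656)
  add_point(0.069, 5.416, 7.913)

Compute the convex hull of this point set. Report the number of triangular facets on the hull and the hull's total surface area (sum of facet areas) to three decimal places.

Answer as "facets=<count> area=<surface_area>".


facets=26 area=1139.828

Hull vertices (15/18): indices [0, 1, 2, 3, 4, 5, 6, 7, 8, 10, 12, 13, 14, 16, 17].

Triangle areas on the boundary:
  f1: (p2, p10, p1) → 85.5741
  f2: (p12, p10, p7) → 34.3039
  f3: (p12, p2, p13) → 34.9464
  f4: (p12, p2, p10) → 46.2786
  f5: (p16, p10, p1) → 89.2183
  f6: (p16, p10, p7) → 108.1591
  f7: (p4, p17, p7) → 57.2765
  f8: (p4, p12, p13) → 88.0821
  f9: (p4, p12, p7) → 66.8649
  f10: (p6, p16, p7) → 27.0956
  f11: (p6, p16, p1) → 22.4179
  f12: (p6, p0, p1) → 55.9426
  f13: (p6, p0, p17) → 57.2908
  f14: (p14, p0, p13) → 24.3914
  f15: (p14, p0, p1) → 16.9490
  f16: (p8, p0, p13) → 57.4146
  f17: (p8, p0, p17) → 15.2630
  f18: (p8, p4, p13) → 49.3575
  f19: (p8, p4, p17) → 15.1871
  f20: (p5, p17, p7) → 22.4657
  f21: (p5, p6, p7) → 12.1178
  f22: (p5, p6, p17) → 50.8988
  f23: (p3, p14, p13) → 10.6842
  f24: (p3, p14, p1) → 29.7306
  f25: (p3, p2, p13) → 18.0926
  f26: (p3, p2, p1) → 43.8255
Σ area = 1139.828

Check V−E+F: 15 − 39 + 26 = 2.


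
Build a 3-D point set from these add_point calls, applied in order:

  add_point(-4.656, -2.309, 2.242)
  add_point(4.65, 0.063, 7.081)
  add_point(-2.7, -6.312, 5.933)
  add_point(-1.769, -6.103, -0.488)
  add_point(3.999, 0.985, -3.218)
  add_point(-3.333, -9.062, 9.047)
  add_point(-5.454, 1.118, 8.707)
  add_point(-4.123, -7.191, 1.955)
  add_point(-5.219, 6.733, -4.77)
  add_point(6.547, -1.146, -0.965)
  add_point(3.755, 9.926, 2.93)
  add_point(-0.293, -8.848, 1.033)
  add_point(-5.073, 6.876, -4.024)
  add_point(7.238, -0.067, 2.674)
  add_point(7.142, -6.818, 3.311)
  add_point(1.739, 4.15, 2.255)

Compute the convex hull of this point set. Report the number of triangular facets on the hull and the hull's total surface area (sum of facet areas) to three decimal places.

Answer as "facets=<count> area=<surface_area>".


Points on the hull: [1, 3, 4, 5, 6, 7, 8, 9, 10, 11, 12, 13, 14] (13 of 16).

Area of each hull facet:
  f1: (p1, p5, p6) → 51.1321
  f2: (p1, p10, p6) → 54.8728
  f3: (p1, p10, p13) → 26.4473
  f4: (p7, p5, p6) → 36.5915
  f5: (p7, p8, p6) → 75.5382
  f6: (p12, p8, p6) → 3.2640
  f7: (p12, p10, p6) → 74.0297
  f8: (p12, p10, p8) → 2.8869
  f9: (p4, p10, p8) → 55.3183
  f10: (p14, p1, p13) → 17.3009
  f11: (p14, p1, p5) → 47.3413
  f12: (p3, p7, p8) → 23.5018
  f13: (p3, p4, p8) → 52.1694
  f14: (p9, p14, p13) → 12.8375
  f15: (p9, p10, p13) → 19.8824
  f16: (p9, p4, p10) → 21.5857
  f17: (p11, p9, p14) → 28.6127
  f18: (p11, p3, p7) → 5.9633
  f19: (p11, p3, p4) → 14.7151
  f20: (p11, p9, p4) → 20.9850
  f21: (p11, p7, p5) → 15.7624
  f22: (p11, p14, p5) → 34.3701
Σ area = 695.109

Euler characteristic 13−33+22 = 2 ✓

facets=22 area=695.109


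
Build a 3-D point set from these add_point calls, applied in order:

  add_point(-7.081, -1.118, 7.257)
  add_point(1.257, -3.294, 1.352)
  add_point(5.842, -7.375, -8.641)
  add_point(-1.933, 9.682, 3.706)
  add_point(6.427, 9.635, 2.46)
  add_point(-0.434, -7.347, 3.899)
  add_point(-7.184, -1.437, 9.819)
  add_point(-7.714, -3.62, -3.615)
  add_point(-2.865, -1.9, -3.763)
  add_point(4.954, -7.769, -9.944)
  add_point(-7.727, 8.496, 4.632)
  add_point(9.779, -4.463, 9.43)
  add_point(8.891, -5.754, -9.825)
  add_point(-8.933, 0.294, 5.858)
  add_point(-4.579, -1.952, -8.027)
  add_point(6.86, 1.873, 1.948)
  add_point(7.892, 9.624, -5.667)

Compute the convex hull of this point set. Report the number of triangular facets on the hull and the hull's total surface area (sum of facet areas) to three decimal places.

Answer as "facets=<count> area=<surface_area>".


13 of the 17 inputs are extreme points: [2, 3, 4, 5, 6, 7, 9, 10, 11, 12, 13, 14, 16].

Facet areas (half cross-product norm):
  f1: (p4, p3, p11) → 67.2186
  f2: (p6, p3, p11) → 114.7549
  f3: (p2, p9, p11) → 5.7296
  f4: (p10, p6, p13) → 17.6070
  f5: (p10, p6, p3) → 32.9003
  f6: (p5, p9, p11) → 88.1892
  f7: (p5, p6, p11) → 63.6001
  f8: (p16, p4, p3) → 33.0587
  f9: (p16, p10, p3) → 24.0435
  f10: (p16, p10, p14) → 132.2698
  f11: (p16, p4, p11) → 61.1814
  f12: (p7, p14, p9) → 28.7140
  f13: (p7, p5, p9) → 76.2290
  f14: (p7, p10, p13) → 42.1926
  f15: (p7, p10, p14) → 40.7042
  f16: (p7, p6, p13) → 19.3515
  f17: (p7, p5, p6) → 58.1794
  f18: (p12, p14, p9) → 21.5564
  f19: (p12, p16, p14) → 105.3894
  f20: (p12, p2, p9) → 2.8262
  f21: (p12, p2, p11) → 34.0934
  f22: (p12, p16, p11) → 146.0104
Σ area = 1215.800

Check V−E+F: 13 − 33 + 22 = 2.

facets=22 area=1215.800


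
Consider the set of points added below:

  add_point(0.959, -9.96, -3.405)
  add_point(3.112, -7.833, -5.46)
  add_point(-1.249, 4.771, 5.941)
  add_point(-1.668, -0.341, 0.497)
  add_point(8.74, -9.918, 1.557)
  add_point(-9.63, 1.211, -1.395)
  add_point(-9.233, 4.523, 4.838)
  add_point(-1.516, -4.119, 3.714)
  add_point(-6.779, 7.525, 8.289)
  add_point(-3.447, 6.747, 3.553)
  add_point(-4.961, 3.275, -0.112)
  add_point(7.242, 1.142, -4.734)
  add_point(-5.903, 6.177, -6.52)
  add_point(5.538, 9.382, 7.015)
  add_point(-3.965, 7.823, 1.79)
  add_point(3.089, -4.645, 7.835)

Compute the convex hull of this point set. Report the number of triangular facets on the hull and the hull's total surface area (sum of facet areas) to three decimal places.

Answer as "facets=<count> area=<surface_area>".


facets=20 area=950.741

Points on the hull: [0, 1, 4, 5, 6, 7, 8, 11, 12, 13, 14, 15] (12 of 16).

Triangle areas on the boundary:
  f1: (p11, p13, p4) → 92.0447
  f2: (p11, p12, p13) → 100.2565
  f3: (p15, p13, p4) → 65.4744
  f4: (p0, p12, p5) → 62.4213
  f5: (p0, p15, p4) → 45.5131
  f6: (p14, p12, p13) → 35.0632
  f7: (p7, p0, p5) → 51.7737
  f8: (p7, p0, p15) → 28.6197
  f9: (p1, p11, p12) → 70.0884
  f10: (p1, p0, p12) → 29.8806
  f11: (p1, p11, p4) → 45.4816
  f12: (p1, p0, p4) → 16.5499
  f13: (p8, p15, p13) → 84.5796
  f14: (p8, p14, p13) → 38.6835
  f15: (p8, p14, p12) → 19.2646
  f16: (p6, p7, p5) → 37.7871
  f17: (p6, p12, p5) → 27.5813
  f18: (p6, p8, p12) → 28.1479
  f19: (p6, p7, p15) → 31.4456
  f20: (p6, p8, p15) → 40.0844
Σ area = 950.741

Euler characteristic 12−30+20 = 2 ✓


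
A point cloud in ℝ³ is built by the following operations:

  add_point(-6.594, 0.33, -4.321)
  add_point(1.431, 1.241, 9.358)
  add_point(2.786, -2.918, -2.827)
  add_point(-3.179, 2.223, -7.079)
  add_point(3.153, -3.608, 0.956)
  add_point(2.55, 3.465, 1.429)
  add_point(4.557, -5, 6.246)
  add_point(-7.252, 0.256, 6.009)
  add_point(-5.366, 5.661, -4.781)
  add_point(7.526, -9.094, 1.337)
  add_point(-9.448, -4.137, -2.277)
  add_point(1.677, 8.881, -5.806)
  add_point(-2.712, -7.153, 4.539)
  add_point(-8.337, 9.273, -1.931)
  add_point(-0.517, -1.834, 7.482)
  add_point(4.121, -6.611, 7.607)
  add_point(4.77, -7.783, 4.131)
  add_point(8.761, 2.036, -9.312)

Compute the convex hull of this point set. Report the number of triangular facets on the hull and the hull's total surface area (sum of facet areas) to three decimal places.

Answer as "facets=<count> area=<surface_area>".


13 of the 18 inputs are extreme points: [0, 1, 3, 6, 7, 8, 9, 10, 11, 12, 13, 15, 17].

Area of each hull facet:
  f1: (p9, p17, p10) → 134.6344
  f2: (p3, p17, p10) → 44.8670
  f3: (p7, p13, p10) → 56.3161
  f4: (p7, p1, p13) → 54.7934
  f5: (p11, p1, p17) → 88.7710
  f6: (p11, p1, p13) → 86.4615
  f7: (p11, p3, p17) → 42.8869
  f8: (p6, p1, p17) → 66.6139
  f9: (p6, p9, p17) → 54.2095
  f10: (p0, p13, p10) → 22.1278
  f11: (p0, p3, p10) → 6.5053
  f12: (p0, p3, p13) → 22.4075
  f13: (p8, p3, p13) → 1.4103
  f14: (p8, p11, p13) → 20.5013
  f15: (p8, p11, p3) → 17.9629
  f16: (p15, p7, p1) → 39.3913
  f17: (p15, p6, p1) → 7.9218
  f18: (p15, p6, p9) → 7.5576
  f19: (p12, p7, p10) → 38.7220
  f20: (p12, p15, p7) → 31.1207
  f21: (p12, p9, p10) → 47.9212
  f22: (p12, p15, p9) → 28.3349
Σ area = 921.438

Euler: V−E+F = 13−33+22 = 2.

facets=22 area=921.438


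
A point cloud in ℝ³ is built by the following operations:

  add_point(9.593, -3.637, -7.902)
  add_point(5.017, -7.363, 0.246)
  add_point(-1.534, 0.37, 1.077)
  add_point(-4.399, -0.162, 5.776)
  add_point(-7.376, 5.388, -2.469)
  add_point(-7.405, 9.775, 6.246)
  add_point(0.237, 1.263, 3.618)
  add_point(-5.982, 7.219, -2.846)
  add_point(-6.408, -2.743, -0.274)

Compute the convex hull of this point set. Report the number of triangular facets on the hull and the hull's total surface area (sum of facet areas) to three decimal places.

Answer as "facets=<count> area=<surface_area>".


Extreme-point indices: [0, 1, 3, 4, 5, 6, 7, 8] — 8 of 9 on the boundary.

Facet areas (half cross-product norm):
  f1: (p6, p0, p5) → 57.1439
  f2: (p6, p1, p0) → 51.7163
  f3: (p3, p6, p5) → 27.5810
  f4: (p3, p6, p1) → 26.3019
  f5: (p7, p0, p5) → 80.6513
  f6: (p7, p4, p5) → 11.1302
  f7: (p7, p4, p0) → 22.8311
  f8: (p8, p4, p5) → 40.5190
  f9: (p8, p3, p5) → 33.9278
  f10: (p8, p3, p1) → 41.8198
  f11: (p8, p1, p0) → 60.1011
  f12: (p8, p4, p0) → 75.1724
Σ area = 528.896

Euler characteristic 8−18+12 = 2 ✓

facets=12 area=528.896


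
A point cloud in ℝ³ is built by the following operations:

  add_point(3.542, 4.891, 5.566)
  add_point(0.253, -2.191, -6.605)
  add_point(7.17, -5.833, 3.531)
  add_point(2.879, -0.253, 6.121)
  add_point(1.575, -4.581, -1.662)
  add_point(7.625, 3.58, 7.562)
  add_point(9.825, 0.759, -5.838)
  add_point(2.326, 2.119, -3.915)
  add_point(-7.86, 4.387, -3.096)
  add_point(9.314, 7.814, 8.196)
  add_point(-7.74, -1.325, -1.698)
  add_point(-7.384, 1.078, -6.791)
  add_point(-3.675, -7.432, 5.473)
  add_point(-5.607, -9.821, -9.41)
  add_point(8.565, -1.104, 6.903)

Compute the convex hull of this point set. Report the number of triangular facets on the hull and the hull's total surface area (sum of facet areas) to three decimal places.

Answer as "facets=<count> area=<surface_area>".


Extreme-point indices: [0, 2, 5, 6, 8, 9, 10, 11, 12, 13, 14] — 11 of 15 on the boundary.

Per-facet area ½‖(b−a)×(c−a)‖:
  f1: (p9, p6, p8) → 138.7533
  f2: (p11, p6, p8) → 42.8527
  f3: (p11, p13, p6) → 96.5396
  f4: (p10, p12, p8) → 19.8756
  f5: (p10, p12, p13) → 59.8063
  f6: (p10, p11, p8) → 12.9301
  f7: (p10, p11, p13) → 31.4318
  f8: (p0, p9, p8) → 21.8025
  f9: (p0, p12, p8) → 92.0510
  f10: (p0, p12, p9) → 31.1300
  f11: (p2, p13, p6) → 105.1273
  f12: (p2, p12, p13) → 84.5674
  f13: (p14, p2, p12) → 32.2555
  f14: (p14, p9, p6) → 58.4922
  f15: (p14, p2, p6) → 35.0823
  f16: (p5, p12, p9) → 14.7645
  f17: (p5, p14, p9) → 6.0074
  f18: (p5, p14, p12) → 32.0131
Σ area = 915.483

Euler characteristic 11−27+18 = 2 ✓

facets=18 area=915.483


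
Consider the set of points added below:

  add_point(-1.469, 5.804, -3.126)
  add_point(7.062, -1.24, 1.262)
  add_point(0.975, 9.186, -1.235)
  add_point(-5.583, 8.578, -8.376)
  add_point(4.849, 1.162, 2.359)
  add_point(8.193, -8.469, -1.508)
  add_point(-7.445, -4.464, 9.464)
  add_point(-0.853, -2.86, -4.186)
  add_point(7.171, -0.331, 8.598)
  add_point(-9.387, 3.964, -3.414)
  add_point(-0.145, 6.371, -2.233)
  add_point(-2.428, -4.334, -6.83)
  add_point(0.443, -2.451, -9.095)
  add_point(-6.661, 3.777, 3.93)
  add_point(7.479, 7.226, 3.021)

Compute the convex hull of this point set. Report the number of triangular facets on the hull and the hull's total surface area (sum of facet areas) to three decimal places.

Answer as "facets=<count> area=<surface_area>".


Points on the hull: [2, 3, 5, 6, 8, 9, 11, 12, 13, 14] (10 of 15).

Area of each hull facet:
  f1: (p8, p6, p5) → 98.8824
  f2: (p13, p6, p9) → 33.4830
  f3: (p13, p8, p6) → 71.4472
  f4: (p3, p13, p9) → 27.3037
  f5: (p3, p13, p2) → 51.2580
  f6: (p11, p6, p9) → 85.8416
  f7: (p11, p3, p9) → 44.0453
  f8: (p11, p3, p12) → 25.8731
  f9: (p11, p6, p5) → 105.8773
  f10: (p11, p12, p5) → 25.3156
  f11: (p14, p13, p2) → 41.9797
  f12: (p14, p13, p8) → 66.1813
  f13: (p14, p8, p5) → 61.1065
  f14: (p14, p12, p5) → 95.9474
  f15: (p14, p3, p2) → 15.0088
  f16: (p14, p3, p12) → 100.7629
Σ area = 950.314

Euler characteristic 10−24+16 = 2 ✓

facets=16 area=950.314


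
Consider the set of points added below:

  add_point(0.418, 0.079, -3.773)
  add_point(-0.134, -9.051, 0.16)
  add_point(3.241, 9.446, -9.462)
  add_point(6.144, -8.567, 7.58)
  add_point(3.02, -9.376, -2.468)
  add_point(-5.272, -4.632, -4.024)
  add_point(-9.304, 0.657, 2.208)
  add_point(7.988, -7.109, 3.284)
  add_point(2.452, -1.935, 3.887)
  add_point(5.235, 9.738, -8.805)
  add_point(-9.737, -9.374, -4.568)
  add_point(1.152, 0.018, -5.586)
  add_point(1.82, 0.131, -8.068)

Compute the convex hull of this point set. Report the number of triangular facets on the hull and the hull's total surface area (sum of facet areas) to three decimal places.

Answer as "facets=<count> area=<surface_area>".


Hull vertices (9/13): indices [2, 3, 4, 6, 7, 8, 9, 10, 12].

Facet areas (half cross-product norm):
  f1: (p4, p9, p7) → 79.8392
  f2: (p12, p4, p10) → 70.4565
  f3: (p12, p4, p9) → 33.6356
  f4: (p2, p6, p10) → 116.3999
  f5: (p2, p6, p9) → 17.8149
  f6: (p2, p12, p10) → 48.3792
  f7: (p2, p12, p9) → 9.8253
  f8: (p8, p6, p9) → 105.7345
  f9: (p3, p9, p7) → 36.7156
  f10: (p3, p8, p9) → 46.7433
  f11: (p3, p8, p6) → 38.9407
  f12: (p3, p4, p7) → 18.4300
  f13: (p3, p6, p10) → 111.0042
  f14: (p3, p4, p10) → 61.0358
Σ area = 794.955

Check V−E+F: 9 − 21 + 14 = 2.

facets=14 area=794.955


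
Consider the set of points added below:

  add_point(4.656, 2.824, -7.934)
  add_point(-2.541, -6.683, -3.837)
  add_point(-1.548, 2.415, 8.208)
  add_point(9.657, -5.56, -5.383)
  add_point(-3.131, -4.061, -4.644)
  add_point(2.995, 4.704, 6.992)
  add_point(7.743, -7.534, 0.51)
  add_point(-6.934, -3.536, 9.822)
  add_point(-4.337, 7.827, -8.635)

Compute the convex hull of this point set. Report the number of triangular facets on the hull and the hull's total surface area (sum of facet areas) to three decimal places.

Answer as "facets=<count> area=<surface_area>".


facets=14 area=772.656

Hull vertices (9/9): indices [0, 1, 2, 3, 4, 5, 6, 7, 8].

Triangle areas on the boundary:
  f1: (p5, p6, p7) → 95.0639
  f2: (p5, p6, p3) → 46.1749
  f3: (p1, p6, p7) → 82.0379
  f4: (p1, p6, p3) → 36.2081
  f5: (p2, p8, p7) → 69.8767
  f6: (p2, p5, p7) → 7.5738
  f7: (p2, p5, p8) → 45.7354
  f8: (p0, p5, p3) → 76.0363
  f9: (p0, p5, p8) → 77.7501
  f10: (p0, p1, p3) → 57.5547
  f11: (p0, p1, p8) → 64.6318
  f12: (p4, p8, p7) → 91.3110
  f13: (p4, p1, p7) → 20.6094
  f14: (p4, p1, p8) → 2.0918
Σ area = 772.656

Euler: V−E+F = 9−21+14 = 2.


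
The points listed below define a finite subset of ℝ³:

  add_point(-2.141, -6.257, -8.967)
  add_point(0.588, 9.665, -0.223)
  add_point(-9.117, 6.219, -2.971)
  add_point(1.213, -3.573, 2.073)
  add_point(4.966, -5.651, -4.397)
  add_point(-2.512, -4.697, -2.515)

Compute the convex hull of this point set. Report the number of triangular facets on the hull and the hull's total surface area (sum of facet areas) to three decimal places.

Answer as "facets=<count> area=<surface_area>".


Points on the hull: [0, 1, 2, 3, 4, 5] (6 of 6).

Facet areas (half cross-product norm):
  f1: (p3, p1, p2) → 69.7287
  f2: (p3, p1, p4) → 51.6653
  f3: (p5, p3, p2) → 37.7174
  f4: (p5, p3, p4) → 21.5374
  f5: (p0, p1, p2) → 82.5073
  f6: (p0, p1, p4) → 69.7351
  f7: (p0, p5, p2) → 41.6255
  f8: (p0, p5, p4) → 24.4914
Σ area = 399.008

Euler: V−E+F = 6−12+8 = 2.

facets=8 area=399.008


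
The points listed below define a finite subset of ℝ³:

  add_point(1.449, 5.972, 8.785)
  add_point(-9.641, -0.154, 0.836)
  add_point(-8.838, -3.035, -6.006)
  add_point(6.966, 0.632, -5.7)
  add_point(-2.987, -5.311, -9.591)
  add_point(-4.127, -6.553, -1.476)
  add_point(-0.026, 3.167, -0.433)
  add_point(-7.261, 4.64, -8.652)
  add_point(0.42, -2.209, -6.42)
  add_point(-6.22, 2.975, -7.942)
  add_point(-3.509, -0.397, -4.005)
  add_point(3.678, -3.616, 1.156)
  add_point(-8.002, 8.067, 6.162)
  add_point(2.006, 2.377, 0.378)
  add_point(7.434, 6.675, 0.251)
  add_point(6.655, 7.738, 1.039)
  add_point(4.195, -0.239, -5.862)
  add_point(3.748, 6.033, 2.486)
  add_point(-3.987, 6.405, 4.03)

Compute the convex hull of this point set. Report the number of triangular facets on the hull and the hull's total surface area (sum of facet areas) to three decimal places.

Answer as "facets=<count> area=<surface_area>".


Hull vertices (11/19): indices [0, 1, 2, 3, 4, 5, 7, 11, 12, 14, 15].

Per-facet area ½‖(b−a)×(c−a)‖:
  f1: (p0, p5, p1) → 65.4685
  f2: (p3, p7, p14) → 64.0151
  f3: (p3, p7, p4) → 65.6866
  f4: (p2, p7, p1) → 30.8463
  f5: (p2, p7, p4) → 29.8880
  f6: (p2, p5, p1) → 26.3636
  f7: (p2, p4, p5) → 25.0286
  f8: (p11, p0, p5) → 52.2242
  f9: (p11, p4, p5) → 35.9707
  f10: (p11, p3, p4) → 50.9007
  f11: (p11, p0, p14) → 54.2826
  f12: (p11, p3, p14) → 36.3620
  f13: (p12, p0, p1) → 49.4273
  f14: (p12, p7, p1) → 53.9747
  f15: (p15, p0, p14) → 6.0027
  f16: (p15, p12, p0) → 45.9380
  f17: (p15, p7, p14) → 13.2348
  f18: (p15, p12, p7) → 109.7386
Σ area = 815.353

Check V−E+F: 11 − 27 + 18 = 2.

facets=18 area=815.353


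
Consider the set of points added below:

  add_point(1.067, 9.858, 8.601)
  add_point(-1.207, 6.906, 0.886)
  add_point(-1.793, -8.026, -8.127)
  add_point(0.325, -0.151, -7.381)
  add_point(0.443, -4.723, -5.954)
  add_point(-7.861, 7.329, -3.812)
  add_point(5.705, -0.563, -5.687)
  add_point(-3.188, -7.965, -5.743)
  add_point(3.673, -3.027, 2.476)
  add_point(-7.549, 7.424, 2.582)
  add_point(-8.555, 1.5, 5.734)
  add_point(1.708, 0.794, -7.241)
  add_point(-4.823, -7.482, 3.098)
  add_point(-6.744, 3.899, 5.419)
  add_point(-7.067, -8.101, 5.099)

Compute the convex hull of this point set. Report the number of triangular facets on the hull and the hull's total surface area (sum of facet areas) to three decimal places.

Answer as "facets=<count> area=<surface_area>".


facets=22 area=783.488

Extreme-point indices: [0, 1, 2, 3, 5, 6, 7, 8, 9, 10, 11, 12, 14] — 13 of 15 on the boundary.

Facet areas (half cross-product norm):
  f1: (p14, p0, p10) → 53.8239
  f2: (p5, p14, p10) → 48.7770
  f3: (p8, p0, p6) → 62.4626
  f4: (p8, p14, p0) → 87.5621
  f5: (p9, p0, p10) → 36.5434
  f6: (p9, p5, p10) → 19.4653
  f7: (p9, p5, p0) → 27.6421
  f8: (p1, p0, p6) → 43.3586
  f9: (p1, p5, p0) → 24.3447
  f10: (p2, p8, p6) → 47.0867
  f11: (p11, p1, p6) → 23.5081
  f12: (p11, p1, p5) → 42.3732
  f13: (p11, p2, p6) → 21.3672
  f14: (p7, p5, p14) → 90.8872
  f15: (p7, p2, p14) → 2.9872
  f16: (p7, p2, p5) → 21.4200
  f17: (p12, p8, p14) → 9.2020
  f18: (p12, p2, p14) → 10.4878
  f19: (p12, p2, p8) → 53.8565
  f20: (p3, p2, p5) → 42.2595
  f21: (p3, p11, p5) → 9.6087
  f22: (p3, p11, p2) → 4.4644
Σ area = 783.488

Check V−E+F: 13 − 33 + 22 = 2.


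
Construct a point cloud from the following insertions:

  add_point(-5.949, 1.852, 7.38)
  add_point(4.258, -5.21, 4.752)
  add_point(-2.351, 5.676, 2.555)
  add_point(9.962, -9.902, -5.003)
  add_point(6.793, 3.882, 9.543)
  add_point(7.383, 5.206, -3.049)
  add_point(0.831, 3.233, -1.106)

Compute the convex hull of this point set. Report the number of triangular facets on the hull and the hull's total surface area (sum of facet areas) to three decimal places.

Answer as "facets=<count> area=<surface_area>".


7 of the 7 inputs are extreme points: [0, 1, 2, 3, 4, 5, 6].

Facet areas (half cross-product norm):
  f1: (p2, p4, p0) → 41.3504
  f2: (p5, p4, p3) → 97.8715
  f3: (p5, p2, p4) → 60.3638
  f4: (p1, p3, p0) → 51.0159
  f5: (p1, p4, p0) → 62.1320
  f6: (p1, p4, p3) → 52.8176
  f7: (p6, p3, p0) → 81.5417
  f8: (p6, p2, p0) → 16.6506
  f9: (p6, p5, p3) → 54.7618
  f10: (p6, p5, p2) → 15.4667
Σ area = 533.972

Check V−E+F: 7 − 15 + 10 = 2.

facets=10 area=533.972


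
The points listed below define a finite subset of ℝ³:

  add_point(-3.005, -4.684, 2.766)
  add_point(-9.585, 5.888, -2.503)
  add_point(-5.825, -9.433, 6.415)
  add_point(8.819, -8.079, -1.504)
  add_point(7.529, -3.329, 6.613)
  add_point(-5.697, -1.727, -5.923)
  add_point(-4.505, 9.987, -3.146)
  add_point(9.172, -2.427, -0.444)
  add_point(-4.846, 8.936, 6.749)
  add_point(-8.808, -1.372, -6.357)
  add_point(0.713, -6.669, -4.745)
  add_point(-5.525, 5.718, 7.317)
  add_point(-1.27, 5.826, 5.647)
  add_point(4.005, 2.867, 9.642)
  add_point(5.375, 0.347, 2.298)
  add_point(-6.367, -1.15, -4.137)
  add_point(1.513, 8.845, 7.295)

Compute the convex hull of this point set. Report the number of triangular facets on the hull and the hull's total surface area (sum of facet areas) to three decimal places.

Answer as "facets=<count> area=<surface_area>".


facets=22 area=984.932

Hull vertices (13/17): indices [1, 2, 3, 4, 5, 6, 7, 8, 9, 10, 11, 13, 16].

Triangle areas on the boundary:
  f1: (p6, p10, p7) → 89.5516
  f2: (p11, p2, p1) → 80.5801
  f3: (p11, p13, p2) → 75.1448
  f4: (p4, p13, p7) → 26.1364
  f5: (p4, p13, p2) → 56.6999
  f6: (p16, p13, p7) → 41.8019
  f7: (p16, p6, p7) → 94.2253
  f8: (p3, p10, p2) → 58.1212
  f9: (p3, p4, p2) → 69.3754
  f10: (p3, p10, p7) → 25.4603
  f11: (p3, p4, p7) → 21.0145
  f12: (p9, p10, p2) → 71.3144
  f13: (p9, p6, p1) → 24.4341
  f14: (p9, p2, p1) → 63.2855
  f15: (p8, p16, p6) → 31.7328
  f16: (p8, p6, p1) → 32.0585
  f17: (p8, p11, p1) → 17.6548
  f18: (p8, p11, p13) → 16.9280
  f19: (p8, p16, p13) → 20.1319
  f20: (p5, p6, p10) → 43.5423
  f21: (p5, p9, p10) → 6.6209
  f22: (p5, p9, p6) → 19.1172
Σ area = 984.932

Euler: V−E+F = 13−33+22 = 2.
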